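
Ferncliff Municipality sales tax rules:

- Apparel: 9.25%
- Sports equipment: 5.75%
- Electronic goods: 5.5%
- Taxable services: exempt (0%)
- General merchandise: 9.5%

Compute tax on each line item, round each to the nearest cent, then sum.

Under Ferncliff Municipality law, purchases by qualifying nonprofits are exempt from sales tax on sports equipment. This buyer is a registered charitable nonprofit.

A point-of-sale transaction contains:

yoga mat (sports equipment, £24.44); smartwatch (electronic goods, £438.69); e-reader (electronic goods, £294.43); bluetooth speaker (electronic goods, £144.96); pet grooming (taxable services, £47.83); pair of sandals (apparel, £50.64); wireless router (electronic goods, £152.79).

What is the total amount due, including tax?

£1215.15

Yoga mat £24.44: sports equipment, buyer-exempt → 0% → £0.00
Smartwatch £438.69: electronic goods → 5.5% → £24.13
E-reader £294.43: electronic goods → 5.5% → £16.19
Bluetooth speaker £144.96: electronic goods → 5.5% → £7.97
Pet grooming £47.83: taxable services → 0% → £0.00
Pair of sandals £50.64: apparel → 9.25% → £4.68
Wireless router £152.79: electronic goods → 5.5% → £8.40
Subtotal = £1153.78; tax = £61.37; total due = £1215.15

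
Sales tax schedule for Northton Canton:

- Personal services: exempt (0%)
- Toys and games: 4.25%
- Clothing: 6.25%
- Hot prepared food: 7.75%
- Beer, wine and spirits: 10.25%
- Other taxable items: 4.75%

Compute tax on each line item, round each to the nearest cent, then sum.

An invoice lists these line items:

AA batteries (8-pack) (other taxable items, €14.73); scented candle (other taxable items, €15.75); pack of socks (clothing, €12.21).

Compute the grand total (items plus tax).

AA batteries (8-pack) €14.73: other taxable items → 4.75% → €0.70
Scented candle €15.75: other taxable items → 4.75% → €0.75
Pack of socks €12.21: clothing → 6.25% → €0.76
Subtotal = €42.69; tax = €2.21; total due = €44.90

€44.90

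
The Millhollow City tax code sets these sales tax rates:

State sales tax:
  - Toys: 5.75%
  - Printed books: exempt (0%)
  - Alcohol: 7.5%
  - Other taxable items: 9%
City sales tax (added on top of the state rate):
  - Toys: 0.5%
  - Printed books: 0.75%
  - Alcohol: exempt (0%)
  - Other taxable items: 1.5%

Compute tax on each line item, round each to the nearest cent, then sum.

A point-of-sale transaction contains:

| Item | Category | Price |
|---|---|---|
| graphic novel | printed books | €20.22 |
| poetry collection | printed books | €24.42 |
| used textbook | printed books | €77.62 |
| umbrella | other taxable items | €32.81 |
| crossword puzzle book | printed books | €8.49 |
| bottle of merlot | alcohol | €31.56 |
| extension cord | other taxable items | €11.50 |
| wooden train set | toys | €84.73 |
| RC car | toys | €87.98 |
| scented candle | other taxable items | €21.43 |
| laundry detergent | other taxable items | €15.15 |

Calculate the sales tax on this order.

€22.64

Graphic novel €20.22: printed books → 0% + 0.75% city = 0.75% → €0.15
Poetry collection €24.42: printed books → 0% + 0.75% city = 0.75% → €0.18
Used textbook €77.62: printed books → 0% + 0.75% city = 0.75% → €0.58
Umbrella €32.81: other taxable items → 9% + 1.5% city = 10.5% → €3.45
Crossword puzzle book €8.49: printed books → 0% + 0.75% city = 0.75% → €0.06
Bottle of merlot €31.56: alcohol → 7.5% + 0% city = 7.5% → €2.37
Extension cord €11.50: other taxable items → 9% + 1.5% city = 10.5% → €1.21
Wooden train set €84.73: toys → 5.75% + 0.5% city = 6.25% → €5.30
RC car €87.98: toys → 5.75% + 0.5% city = 6.25% → €5.50
Scented candle €21.43: other taxable items → 9% + 1.5% city = 10.5% → €2.25
Laundry detergent €15.15: other taxable items → 9% + 1.5% city = 10.5% → €1.59
Total tax = €0.15 + €0.18 + €0.58 + €3.45 + €0.06 + €2.37 + €1.21 + €5.30 + €5.50 + €2.25 + €1.59 = €22.64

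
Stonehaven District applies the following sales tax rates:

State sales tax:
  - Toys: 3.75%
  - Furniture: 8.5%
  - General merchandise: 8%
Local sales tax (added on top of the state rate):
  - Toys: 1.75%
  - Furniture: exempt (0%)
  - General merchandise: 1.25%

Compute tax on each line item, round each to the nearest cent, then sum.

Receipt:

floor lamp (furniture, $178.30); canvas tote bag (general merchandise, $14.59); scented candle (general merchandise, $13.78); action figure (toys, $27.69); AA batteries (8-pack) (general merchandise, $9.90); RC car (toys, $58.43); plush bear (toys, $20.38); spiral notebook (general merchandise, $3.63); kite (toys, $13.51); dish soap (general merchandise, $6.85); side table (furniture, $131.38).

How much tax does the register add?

Floor lamp $178.30: furniture → 8.5% + 0% local = 8.5% → $15.16
Canvas tote bag $14.59: general merchandise → 8% + 1.25% local = 9.25% → $1.35
Scented candle $13.78: general merchandise → 8% + 1.25% local = 9.25% → $1.27
Action figure $27.69: toys → 3.75% + 1.75% local = 5.5% → $1.52
AA batteries (8-pack) $9.90: general merchandise → 8% + 1.25% local = 9.25% → $0.92
RC car $58.43: toys → 3.75% + 1.75% local = 5.5% → $3.21
Plush bear $20.38: toys → 3.75% + 1.75% local = 5.5% → $1.12
Spiral notebook $3.63: general merchandise → 8% + 1.25% local = 9.25% → $0.34
Kite $13.51: toys → 3.75% + 1.75% local = 5.5% → $0.74
Dish soap $6.85: general merchandise → 8% + 1.25% local = 9.25% → $0.63
Side table $131.38: furniture → 8.5% + 0% local = 8.5% → $11.17
Total tax = $15.16 + $1.35 + $1.27 + $1.52 + $0.92 + $3.21 + $1.12 + $0.34 + $0.74 + $0.63 + $11.17 = $37.43

$37.43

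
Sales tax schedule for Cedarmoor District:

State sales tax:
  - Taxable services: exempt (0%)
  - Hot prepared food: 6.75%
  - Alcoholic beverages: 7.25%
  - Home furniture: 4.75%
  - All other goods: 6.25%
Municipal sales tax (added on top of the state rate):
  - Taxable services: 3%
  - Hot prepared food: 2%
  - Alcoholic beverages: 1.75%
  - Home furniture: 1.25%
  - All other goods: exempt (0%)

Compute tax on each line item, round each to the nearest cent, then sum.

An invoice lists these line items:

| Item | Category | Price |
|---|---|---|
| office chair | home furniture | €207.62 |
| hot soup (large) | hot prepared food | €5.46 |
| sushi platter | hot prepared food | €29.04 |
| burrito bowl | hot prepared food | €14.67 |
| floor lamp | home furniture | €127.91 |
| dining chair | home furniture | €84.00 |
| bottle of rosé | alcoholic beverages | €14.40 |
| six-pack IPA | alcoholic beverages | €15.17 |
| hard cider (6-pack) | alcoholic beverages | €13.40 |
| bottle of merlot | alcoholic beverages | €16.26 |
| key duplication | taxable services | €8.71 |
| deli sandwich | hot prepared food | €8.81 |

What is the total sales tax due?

Office chair €207.62: home furniture → 4.75% + 1.25% municipal = 6% → €12.46
Hot soup (large) €5.46: hot prepared food → 6.75% + 2% municipal = 8.75% → €0.48
Sushi platter €29.04: hot prepared food → 6.75% + 2% municipal = 8.75% → €2.54
Burrito bowl €14.67: hot prepared food → 6.75% + 2% municipal = 8.75% → €1.28
Floor lamp €127.91: home furniture → 4.75% + 1.25% municipal = 6% → €7.67
Dining chair €84.00: home furniture → 4.75% + 1.25% municipal = 6% → €5.04
Bottle of rosé €14.40: alcoholic beverages → 7.25% + 1.75% municipal = 9% → €1.30
Six-pack IPA €15.17: alcoholic beverages → 7.25% + 1.75% municipal = 9% → €1.37
Hard cider (6-pack) €13.40: alcoholic beverages → 7.25% + 1.75% municipal = 9% → €1.21
Bottle of merlot €16.26: alcoholic beverages → 7.25% + 1.75% municipal = 9% → €1.46
Key duplication €8.71: taxable services → 0% + 3% municipal = 3% → €0.26
Deli sandwich €8.81: hot prepared food → 6.75% + 2% municipal = 8.75% → €0.77
Total tax = €12.46 + €0.48 + €2.54 + €1.28 + €7.67 + €5.04 + €1.30 + €1.37 + €1.21 + €1.46 + €0.26 + €0.77 = €35.84

€35.84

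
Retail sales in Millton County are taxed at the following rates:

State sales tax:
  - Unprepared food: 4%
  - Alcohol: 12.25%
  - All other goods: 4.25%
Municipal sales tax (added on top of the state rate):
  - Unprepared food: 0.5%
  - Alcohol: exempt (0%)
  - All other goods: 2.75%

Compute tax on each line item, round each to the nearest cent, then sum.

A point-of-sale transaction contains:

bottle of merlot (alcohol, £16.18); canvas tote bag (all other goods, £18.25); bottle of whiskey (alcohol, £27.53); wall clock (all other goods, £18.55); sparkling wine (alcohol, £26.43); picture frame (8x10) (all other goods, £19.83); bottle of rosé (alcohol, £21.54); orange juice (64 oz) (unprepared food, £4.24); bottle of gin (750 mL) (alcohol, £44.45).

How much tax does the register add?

£20.84

Bottle of merlot £16.18: alcohol → 12.25% + 0% municipal = 12.25% → £1.98
Canvas tote bag £18.25: all other goods → 4.25% + 2.75% municipal = 7% → £1.28
Bottle of whiskey £27.53: alcohol → 12.25% + 0% municipal = 12.25% → £3.37
Wall clock £18.55: all other goods → 4.25% + 2.75% municipal = 7% → £1.30
Sparkling wine £26.43: alcohol → 12.25% + 0% municipal = 12.25% → £3.24
Picture frame (8x10) £19.83: all other goods → 4.25% + 2.75% municipal = 7% → £1.39
Bottle of rosé £21.54: alcohol → 12.25% + 0% municipal = 12.25% → £2.64
Orange juice (64 oz) £4.24: unprepared food → 4% + 0.5% municipal = 4.5% → £0.19
Bottle of gin (750 mL) £44.45: alcohol → 12.25% + 0% municipal = 12.25% → £5.45
Total tax = £1.98 + £1.28 + £3.37 + £1.30 + £3.24 + £1.39 + £2.64 + £0.19 + £5.45 = £20.84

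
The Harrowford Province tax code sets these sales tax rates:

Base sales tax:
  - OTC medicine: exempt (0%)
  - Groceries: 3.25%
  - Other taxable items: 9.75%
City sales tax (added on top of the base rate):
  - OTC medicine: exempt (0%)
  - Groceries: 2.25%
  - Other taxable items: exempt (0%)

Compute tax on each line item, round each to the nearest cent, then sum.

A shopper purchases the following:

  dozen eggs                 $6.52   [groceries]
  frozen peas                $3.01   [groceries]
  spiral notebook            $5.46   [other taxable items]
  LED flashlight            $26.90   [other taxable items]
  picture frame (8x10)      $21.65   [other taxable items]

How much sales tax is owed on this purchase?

$5.79

Dozen eggs $6.52: groceries → 3.25% + 2.25% city = 5.5% → $0.36
Frozen peas $3.01: groceries → 3.25% + 2.25% city = 5.5% → $0.17
Spiral notebook $5.46: other taxable items → 9.75% + 0% city = 9.75% → $0.53
LED flashlight $26.90: other taxable items → 9.75% + 0% city = 9.75% → $2.62
Picture frame (8x10) $21.65: other taxable items → 9.75% + 0% city = 9.75% → $2.11
Total tax = $0.36 + $0.17 + $0.53 + $2.62 + $2.11 = $5.79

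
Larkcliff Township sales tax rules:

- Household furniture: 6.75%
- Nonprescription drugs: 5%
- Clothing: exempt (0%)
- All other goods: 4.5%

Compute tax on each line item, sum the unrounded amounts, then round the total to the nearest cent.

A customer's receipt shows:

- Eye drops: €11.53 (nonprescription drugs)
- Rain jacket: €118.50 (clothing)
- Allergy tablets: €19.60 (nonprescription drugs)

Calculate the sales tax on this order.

Eye drops €11.53: nonprescription drugs → 5% → €0.5765
Rain jacket €118.50: clothing → 0% → €0.00
Allergy tablets €19.60: nonprescription drugs → 5% → €0.98
Unrounded tax sum = €1.5565 → €1.56

€1.56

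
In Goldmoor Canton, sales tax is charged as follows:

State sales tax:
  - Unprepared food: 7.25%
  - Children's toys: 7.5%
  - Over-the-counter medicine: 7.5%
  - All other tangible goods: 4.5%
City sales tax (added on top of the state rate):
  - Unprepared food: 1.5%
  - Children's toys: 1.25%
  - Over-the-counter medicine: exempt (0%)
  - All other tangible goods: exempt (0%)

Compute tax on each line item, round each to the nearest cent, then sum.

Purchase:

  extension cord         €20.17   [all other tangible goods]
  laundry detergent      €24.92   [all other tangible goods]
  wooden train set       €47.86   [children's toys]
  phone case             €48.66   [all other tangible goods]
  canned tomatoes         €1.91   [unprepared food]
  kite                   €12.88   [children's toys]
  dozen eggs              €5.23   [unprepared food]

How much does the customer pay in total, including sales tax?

€171.80

Extension cord €20.17: all other tangible goods → 4.5% + 0% city = 4.5% → €0.91
Laundry detergent €24.92: all other tangible goods → 4.5% + 0% city = 4.5% → €1.12
Wooden train set €47.86: children's toys → 7.5% + 1.25% city = 8.75% → €4.19
Phone case €48.66: all other tangible goods → 4.5% + 0% city = 4.5% → €2.19
Canned tomatoes €1.91: unprepared food → 7.25% + 1.5% city = 8.75% → €0.17
Kite €12.88: children's toys → 7.5% + 1.25% city = 8.75% → €1.13
Dozen eggs €5.23: unprepared food → 7.25% + 1.5% city = 8.75% → €0.46
Subtotal = €161.63; tax = €10.17; total due = €171.80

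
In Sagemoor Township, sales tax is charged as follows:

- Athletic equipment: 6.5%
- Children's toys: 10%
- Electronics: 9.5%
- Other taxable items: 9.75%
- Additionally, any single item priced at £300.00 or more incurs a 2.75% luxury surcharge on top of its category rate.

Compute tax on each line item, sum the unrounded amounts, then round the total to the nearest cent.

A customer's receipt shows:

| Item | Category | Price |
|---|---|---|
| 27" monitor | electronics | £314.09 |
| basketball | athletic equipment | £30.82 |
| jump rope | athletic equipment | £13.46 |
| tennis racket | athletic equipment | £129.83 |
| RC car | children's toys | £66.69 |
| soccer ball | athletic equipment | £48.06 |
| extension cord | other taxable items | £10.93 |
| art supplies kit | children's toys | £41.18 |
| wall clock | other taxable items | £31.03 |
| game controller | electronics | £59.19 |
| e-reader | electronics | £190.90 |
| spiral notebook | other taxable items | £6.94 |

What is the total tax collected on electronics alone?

£62.23

27" monitor £314.09: electronics → 9.5% + 2.75% surcharge = 12.25% → £38.476025
Game controller £59.19: electronics → 9.5% → £5.62305
E-reader £190.90: electronics → 9.5% → £18.1355
Tax on electronics: unrounded sum = £62.234575 → £62.23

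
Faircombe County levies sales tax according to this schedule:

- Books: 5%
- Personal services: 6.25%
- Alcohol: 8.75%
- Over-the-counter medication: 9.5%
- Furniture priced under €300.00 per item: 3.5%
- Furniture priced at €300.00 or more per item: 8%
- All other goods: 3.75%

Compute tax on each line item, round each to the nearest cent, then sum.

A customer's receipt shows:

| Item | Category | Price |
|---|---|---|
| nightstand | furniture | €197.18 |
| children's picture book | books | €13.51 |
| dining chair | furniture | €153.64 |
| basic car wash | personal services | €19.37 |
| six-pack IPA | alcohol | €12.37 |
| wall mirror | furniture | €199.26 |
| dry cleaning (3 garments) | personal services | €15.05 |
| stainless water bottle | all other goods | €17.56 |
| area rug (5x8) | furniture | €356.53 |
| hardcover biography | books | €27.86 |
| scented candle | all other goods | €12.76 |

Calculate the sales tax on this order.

€54.21

Nightstand €197.18: furniture, under €300.00 → 3.5% → €6.90
Children's picture book €13.51: books → 5% → €0.68
Dining chair €153.64: furniture, under €300.00 → 3.5% → €5.38
Basic car wash €19.37: personal services → 6.25% → €1.21
Six-pack IPA €12.37: alcohol → 8.75% → €1.08
Wall mirror €199.26: furniture, under €300.00 → 3.5% → €6.97
Dry cleaning (3 garments) €15.05: personal services → 6.25% → €0.94
Stainless water bottle €17.56: all other goods → 3.75% → €0.66
Area rug (5x8) €356.53: furniture, €300.00 or more → 8% → €28.52
Hardcover biography €27.86: books → 5% → €1.39
Scented candle €12.76: all other goods → 3.75% → €0.48
Total tax = €6.90 + €0.68 + €5.38 + €1.21 + €1.08 + €6.97 + €0.94 + €0.66 + €28.52 + €1.39 + €0.48 = €54.21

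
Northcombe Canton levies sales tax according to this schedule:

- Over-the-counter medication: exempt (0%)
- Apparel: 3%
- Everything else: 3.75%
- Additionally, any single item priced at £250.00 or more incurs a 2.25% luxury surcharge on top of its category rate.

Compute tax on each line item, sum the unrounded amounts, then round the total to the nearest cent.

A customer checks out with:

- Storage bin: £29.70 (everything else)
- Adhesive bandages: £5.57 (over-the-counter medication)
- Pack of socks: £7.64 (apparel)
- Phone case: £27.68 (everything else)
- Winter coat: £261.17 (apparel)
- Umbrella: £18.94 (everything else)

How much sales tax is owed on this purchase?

Storage bin £29.70: everything else → 3.75% → £1.11375
Adhesive bandages £5.57: over-the-counter medication → 0% → £0.00
Pack of socks £7.64: apparel → 3% → £0.2292
Phone case £27.68: everything else → 3.75% → £1.038
Winter coat £261.17: apparel → 3% + 2.25% surcharge = 5.25% → £13.711425
Umbrella £18.94: everything else → 3.75% → £0.71025
Unrounded tax sum = £16.802625 → £16.80

£16.80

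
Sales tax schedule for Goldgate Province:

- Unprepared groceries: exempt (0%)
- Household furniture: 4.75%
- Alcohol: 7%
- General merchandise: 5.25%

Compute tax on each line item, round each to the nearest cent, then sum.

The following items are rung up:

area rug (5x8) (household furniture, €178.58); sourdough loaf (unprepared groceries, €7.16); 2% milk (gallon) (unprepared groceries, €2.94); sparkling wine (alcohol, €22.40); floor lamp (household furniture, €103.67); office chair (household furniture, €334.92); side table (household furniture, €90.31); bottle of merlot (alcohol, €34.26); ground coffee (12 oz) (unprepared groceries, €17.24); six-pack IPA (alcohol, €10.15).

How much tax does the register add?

€38.28

Area rug (5x8) €178.58: household furniture → 4.75% → €8.48
Sourdough loaf €7.16: unprepared groceries → 0% → €0.00
2% milk (gallon) €2.94: unprepared groceries → 0% → €0.00
Sparkling wine €22.40: alcohol → 7% → €1.57
Floor lamp €103.67: household furniture → 4.75% → €4.92
Office chair €334.92: household furniture → 4.75% → €15.91
Side table €90.31: household furniture → 4.75% → €4.29
Bottle of merlot €34.26: alcohol → 7% → €2.40
Ground coffee (12 oz) €17.24: unprepared groceries → 0% → €0.00
Six-pack IPA €10.15: alcohol → 7% → €0.71
Total tax = €8.48 + €1.57 + €4.92 + €15.91 + €4.29 + €2.40 + €0.71 = €38.28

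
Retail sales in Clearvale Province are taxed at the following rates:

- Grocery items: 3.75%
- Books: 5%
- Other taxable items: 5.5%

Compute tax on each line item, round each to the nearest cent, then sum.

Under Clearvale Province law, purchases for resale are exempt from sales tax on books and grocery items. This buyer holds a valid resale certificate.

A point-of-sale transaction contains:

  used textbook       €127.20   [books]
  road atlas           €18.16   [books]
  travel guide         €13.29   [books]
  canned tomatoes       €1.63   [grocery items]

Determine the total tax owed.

Used textbook €127.20: books, buyer-exempt → 0% → €0.00
Road atlas €18.16: books, buyer-exempt → 0% → €0.00
Travel guide €13.29: books, buyer-exempt → 0% → €0.00
Canned tomatoes €1.63: grocery items, buyer-exempt → 0% → €0.00
Total tax = €0.00

€0.00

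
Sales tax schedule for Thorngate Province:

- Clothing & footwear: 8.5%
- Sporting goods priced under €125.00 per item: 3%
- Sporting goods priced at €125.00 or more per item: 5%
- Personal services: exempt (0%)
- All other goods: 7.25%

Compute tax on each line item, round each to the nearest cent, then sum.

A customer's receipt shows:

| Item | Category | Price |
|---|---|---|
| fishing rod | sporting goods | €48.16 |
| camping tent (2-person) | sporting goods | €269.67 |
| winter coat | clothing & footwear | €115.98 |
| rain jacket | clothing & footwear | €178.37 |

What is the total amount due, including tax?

€652.12

Fishing rod €48.16: sporting goods, under €125.00 → 3% → €1.44
Camping tent (2-person) €269.67: sporting goods, €125.00 or more → 5% → €13.48
Winter coat €115.98: clothing & footwear → 8.5% → €9.86
Rain jacket €178.37: clothing & footwear → 8.5% → €15.16
Subtotal = €612.18; tax = €39.94; total due = €652.12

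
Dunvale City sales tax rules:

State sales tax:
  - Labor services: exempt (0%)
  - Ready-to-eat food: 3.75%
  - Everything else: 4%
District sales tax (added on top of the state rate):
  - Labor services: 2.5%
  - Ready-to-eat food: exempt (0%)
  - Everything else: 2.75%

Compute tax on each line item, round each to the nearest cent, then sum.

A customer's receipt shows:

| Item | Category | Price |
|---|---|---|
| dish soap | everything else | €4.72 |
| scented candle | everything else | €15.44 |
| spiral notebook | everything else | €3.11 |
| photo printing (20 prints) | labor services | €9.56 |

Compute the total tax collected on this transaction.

Dish soap €4.72: everything else → 4% + 2.75% district = 6.75% → €0.32
Scented candle €15.44: everything else → 4% + 2.75% district = 6.75% → €1.04
Spiral notebook €3.11: everything else → 4% + 2.75% district = 6.75% → €0.21
Photo printing (20 prints) €9.56: labor services → 0% + 2.5% district = 2.5% → €0.24
Total tax = €0.32 + €1.04 + €0.21 + €0.24 = €1.81

€1.81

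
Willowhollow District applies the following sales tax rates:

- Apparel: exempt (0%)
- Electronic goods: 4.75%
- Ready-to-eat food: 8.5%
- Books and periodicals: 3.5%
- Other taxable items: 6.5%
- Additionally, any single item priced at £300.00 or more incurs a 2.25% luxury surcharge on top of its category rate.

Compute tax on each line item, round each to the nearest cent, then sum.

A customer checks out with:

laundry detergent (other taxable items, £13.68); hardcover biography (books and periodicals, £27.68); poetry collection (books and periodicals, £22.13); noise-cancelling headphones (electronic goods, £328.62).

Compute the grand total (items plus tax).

£417.74

Laundry detergent £13.68: other taxable items → 6.5% → £0.89
Hardcover biography £27.68: books and periodicals → 3.5% → £0.97
Poetry collection £22.13: books and periodicals → 3.5% → £0.77
Noise-cancelling headphones £328.62: electronic goods → 4.75% + 2.25% surcharge = 7% → £23.00
Subtotal = £392.11; tax = £25.63; total due = £417.74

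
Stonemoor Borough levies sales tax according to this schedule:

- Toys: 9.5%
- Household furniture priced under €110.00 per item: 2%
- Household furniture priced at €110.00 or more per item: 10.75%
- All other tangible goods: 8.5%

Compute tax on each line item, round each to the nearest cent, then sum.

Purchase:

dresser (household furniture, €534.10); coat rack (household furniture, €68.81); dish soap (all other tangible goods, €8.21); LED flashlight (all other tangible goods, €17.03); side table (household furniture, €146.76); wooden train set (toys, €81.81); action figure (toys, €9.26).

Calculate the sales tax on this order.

€85.38

Dresser €534.10: household furniture, €110.00 or more → 10.75% → €57.42
Coat rack €68.81: household furniture, under €110.00 → 2% → €1.38
Dish soap €8.21: all other tangible goods → 8.5% → €0.70
LED flashlight €17.03: all other tangible goods → 8.5% → €1.45
Side table €146.76: household furniture, €110.00 or more → 10.75% → €15.78
Wooden train set €81.81: toys → 9.5% → €7.77
Action figure €9.26: toys → 9.5% → €0.88
Total tax = €57.42 + €1.38 + €0.70 + €1.45 + €15.78 + €7.77 + €0.88 = €85.38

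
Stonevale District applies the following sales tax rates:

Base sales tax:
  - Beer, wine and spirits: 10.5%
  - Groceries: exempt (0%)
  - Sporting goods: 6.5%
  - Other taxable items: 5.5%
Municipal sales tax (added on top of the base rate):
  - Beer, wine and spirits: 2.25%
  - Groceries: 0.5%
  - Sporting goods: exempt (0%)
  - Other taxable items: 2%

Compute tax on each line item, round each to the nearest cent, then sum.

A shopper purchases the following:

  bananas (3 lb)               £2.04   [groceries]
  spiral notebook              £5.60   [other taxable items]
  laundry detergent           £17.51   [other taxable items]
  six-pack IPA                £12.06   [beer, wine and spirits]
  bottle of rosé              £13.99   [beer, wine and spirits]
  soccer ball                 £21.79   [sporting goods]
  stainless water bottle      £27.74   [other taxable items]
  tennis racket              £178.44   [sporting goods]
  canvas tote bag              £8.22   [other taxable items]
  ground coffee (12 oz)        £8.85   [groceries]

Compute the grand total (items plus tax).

£317.06

Bananas (3 lb) £2.04: groceries → 0% + 0.5% municipal = 0.5% → £0.01
Spiral notebook £5.60: other taxable items → 5.5% + 2% municipal = 7.5% → £0.42
Laundry detergent £17.51: other taxable items → 5.5% + 2% municipal = 7.5% → £1.31
Six-pack IPA £12.06: beer, wine and spirits → 10.5% + 2.25% municipal = 12.75% → £1.54
Bottle of rosé £13.99: beer, wine and spirits → 10.5% + 2.25% municipal = 12.75% → £1.78
Soccer ball £21.79: sporting goods → 6.5% + 0% municipal = 6.5% → £1.42
Stainless water bottle £27.74: other taxable items → 5.5% + 2% municipal = 7.5% → £2.08
Tennis racket £178.44: sporting goods → 6.5% + 0% municipal = 6.5% → £11.60
Canvas tote bag £8.22: other taxable items → 5.5% + 2% municipal = 7.5% → £0.62
Ground coffee (12 oz) £8.85: groceries → 0% + 0.5% municipal = 0.5% → £0.04
Subtotal = £296.24; tax = £20.82; total due = £317.06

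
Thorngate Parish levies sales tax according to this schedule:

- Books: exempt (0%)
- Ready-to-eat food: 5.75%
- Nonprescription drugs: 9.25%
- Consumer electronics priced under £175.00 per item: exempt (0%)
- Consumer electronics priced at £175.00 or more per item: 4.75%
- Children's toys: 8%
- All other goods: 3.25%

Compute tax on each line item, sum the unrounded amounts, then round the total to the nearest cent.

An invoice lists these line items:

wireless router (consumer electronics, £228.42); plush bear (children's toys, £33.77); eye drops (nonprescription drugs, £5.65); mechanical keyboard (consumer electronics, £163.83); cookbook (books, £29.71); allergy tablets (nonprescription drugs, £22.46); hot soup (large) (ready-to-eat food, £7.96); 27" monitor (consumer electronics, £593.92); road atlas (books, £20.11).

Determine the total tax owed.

£44.82

Wireless router £228.42: consumer electronics, £175.00 or more → 4.75% → £10.84995
Plush bear £33.77: children's toys → 8% → £2.7016
Eye drops £5.65: nonprescription drugs → 9.25% → £0.522625
Mechanical keyboard £163.83: consumer electronics, under £175.00 → 0% → £0.00
Cookbook £29.71: books → 0% → £0.00
Allergy tablets £22.46: nonprescription drugs → 9.25% → £2.07755
Hot soup (large) £7.96: ready-to-eat food → 5.75% → £0.4577
27" monitor £593.92: consumer electronics, £175.00 or more → 4.75% → £28.2112
Road atlas £20.11: books → 0% → £0.00
Unrounded tax sum = £44.820625 → £44.82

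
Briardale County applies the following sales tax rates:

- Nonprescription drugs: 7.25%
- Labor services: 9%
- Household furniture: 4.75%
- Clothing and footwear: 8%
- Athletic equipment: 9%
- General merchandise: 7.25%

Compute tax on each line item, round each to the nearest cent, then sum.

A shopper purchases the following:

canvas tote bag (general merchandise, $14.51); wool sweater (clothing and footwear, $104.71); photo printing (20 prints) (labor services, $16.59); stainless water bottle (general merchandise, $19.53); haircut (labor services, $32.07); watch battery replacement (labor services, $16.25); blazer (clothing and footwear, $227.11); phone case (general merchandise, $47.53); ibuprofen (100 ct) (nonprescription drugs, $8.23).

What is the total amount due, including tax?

Canvas tote bag $14.51: general merchandise → 7.25% → $1.05
Wool sweater $104.71: clothing and footwear → 8% → $8.38
Photo printing (20 prints) $16.59: labor services → 9% → $1.49
Stainless water bottle $19.53: general merchandise → 7.25% → $1.42
Haircut $32.07: labor services → 9% → $2.89
Watch battery replacement $16.25: labor services → 9% → $1.46
Blazer $227.11: clothing and footwear → 8% → $18.17
Phone case $47.53: general merchandise → 7.25% → $3.45
Ibuprofen (100 ct) $8.23: nonprescription drugs → 7.25% → $0.60
Subtotal = $486.53; tax = $38.91; total due = $525.44

$525.44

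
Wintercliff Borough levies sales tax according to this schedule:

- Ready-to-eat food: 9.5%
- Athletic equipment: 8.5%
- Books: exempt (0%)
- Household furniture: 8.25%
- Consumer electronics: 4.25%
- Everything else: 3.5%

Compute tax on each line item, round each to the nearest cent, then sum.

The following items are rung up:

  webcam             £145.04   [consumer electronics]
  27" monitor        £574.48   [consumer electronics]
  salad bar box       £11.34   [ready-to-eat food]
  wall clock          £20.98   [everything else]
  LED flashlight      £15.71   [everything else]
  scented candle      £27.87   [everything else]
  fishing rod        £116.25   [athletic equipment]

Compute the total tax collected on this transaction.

£43.80

Webcam £145.04: consumer electronics → 4.25% → £6.16
27" monitor £574.48: consumer electronics → 4.25% → £24.42
Salad bar box £11.34: ready-to-eat food → 9.5% → £1.08
Wall clock £20.98: everything else → 3.5% → £0.73
LED flashlight £15.71: everything else → 3.5% → £0.55
Scented candle £27.87: everything else → 3.5% → £0.98
Fishing rod £116.25: athletic equipment → 8.5% → £9.88
Total tax = £6.16 + £24.42 + £1.08 + £0.73 + £0.55 + £0.98 + £9.88 = £43.80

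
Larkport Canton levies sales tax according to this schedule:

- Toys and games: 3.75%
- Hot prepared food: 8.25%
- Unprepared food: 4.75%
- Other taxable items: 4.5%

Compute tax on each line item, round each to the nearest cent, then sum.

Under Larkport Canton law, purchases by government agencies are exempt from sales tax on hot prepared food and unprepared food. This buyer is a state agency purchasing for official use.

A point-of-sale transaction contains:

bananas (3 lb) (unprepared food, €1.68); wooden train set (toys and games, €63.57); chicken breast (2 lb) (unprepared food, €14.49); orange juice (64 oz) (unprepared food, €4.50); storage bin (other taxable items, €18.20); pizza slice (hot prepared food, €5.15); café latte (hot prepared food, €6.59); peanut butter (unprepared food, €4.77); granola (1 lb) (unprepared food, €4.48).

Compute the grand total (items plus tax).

Bananas (3 lb) €1.68: unprepared food, buyer-exempt → 0% → €0.00
Wooden train set €63.57: toys and games → 3.75% → €2.38
Chicken breast (2 lb) €14.49: unprepared food, buyer-exempt → 0% → €0.00
Orange juice (64 oz) €4.50: unprepared food, buyer-exempt → 0% → €0.00
Storage bin €18.20: other taxable items → 4.5% → €0.82
Pizza slice €5.15: hot prepared food, buyer-exempt → 0% → €0.00
Café latte €6.59: hot prepared food, buyer-exempt → 0% → €0.00
Peanut butter €4.77: unprepared food, buyer-exempt → 0% → €0.00
Granola (1 lb) €4.48: unprepared food, buyer-exempt → 0% → €0.00
Subtotal = €123.43; tax = €3.20; total due = €126.63

€126.63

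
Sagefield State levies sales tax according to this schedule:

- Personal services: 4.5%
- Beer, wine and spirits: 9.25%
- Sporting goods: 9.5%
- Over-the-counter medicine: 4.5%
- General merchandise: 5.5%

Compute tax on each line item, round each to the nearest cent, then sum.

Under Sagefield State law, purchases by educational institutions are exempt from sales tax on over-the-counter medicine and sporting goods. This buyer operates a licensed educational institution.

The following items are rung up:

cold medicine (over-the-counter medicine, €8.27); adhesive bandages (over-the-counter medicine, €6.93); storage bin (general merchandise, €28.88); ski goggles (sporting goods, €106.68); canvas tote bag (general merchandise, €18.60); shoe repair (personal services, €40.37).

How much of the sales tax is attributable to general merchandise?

Storage bin €28.88: general merchandise → 5.5% → €1.59
Canvas tote bag €18.60: general merchandise → 5.5% → €1.02
Tax on general merchandise = €1.59 + €1.02 = €2.61

€2.61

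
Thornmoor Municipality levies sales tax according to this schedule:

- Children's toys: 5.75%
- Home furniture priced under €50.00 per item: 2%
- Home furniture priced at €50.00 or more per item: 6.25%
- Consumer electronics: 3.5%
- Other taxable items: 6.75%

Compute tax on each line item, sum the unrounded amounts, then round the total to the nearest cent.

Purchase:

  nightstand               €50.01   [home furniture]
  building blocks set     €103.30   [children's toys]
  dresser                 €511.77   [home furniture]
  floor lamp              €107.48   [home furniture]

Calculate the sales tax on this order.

€47.77

Nightstand €50.01: home furniture, €50.00 or more → 6.25% → €3.125625
Building blocks set €103.30: children's toys → 5.75% → €5.93975
Dresser €511.77: home furniture, €50.00 or more → 6.25% → €31.985625
Floor lamp €107.48: home furniture, €50.00 or more → 6.25% → €6.7175
Unrounded tax sum = €47.7685 → €47.77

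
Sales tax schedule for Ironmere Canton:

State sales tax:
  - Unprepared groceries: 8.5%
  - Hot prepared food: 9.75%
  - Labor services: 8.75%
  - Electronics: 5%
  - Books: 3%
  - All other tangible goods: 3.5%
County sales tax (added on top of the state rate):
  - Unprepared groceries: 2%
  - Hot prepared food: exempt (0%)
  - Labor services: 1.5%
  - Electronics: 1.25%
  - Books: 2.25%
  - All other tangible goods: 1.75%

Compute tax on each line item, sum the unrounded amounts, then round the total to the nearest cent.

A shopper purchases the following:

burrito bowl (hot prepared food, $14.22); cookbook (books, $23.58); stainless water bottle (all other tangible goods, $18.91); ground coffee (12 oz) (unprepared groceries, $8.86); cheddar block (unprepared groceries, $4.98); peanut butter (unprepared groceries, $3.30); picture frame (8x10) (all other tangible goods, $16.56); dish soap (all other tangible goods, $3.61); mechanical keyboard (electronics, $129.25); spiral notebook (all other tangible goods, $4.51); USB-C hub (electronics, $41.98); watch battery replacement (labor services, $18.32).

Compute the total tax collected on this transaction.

Burrito bowl $14.22: hot prepared food → 9.75% + 0% county = 9.75% → $1.38645
Cookbook $23.58: books → 3% + 2.25% county = 5.25% → $1.23795
Stainless water bottle $18.91: all other tangible goods → 3.5% + 1.75% county = 5.25% → $0.992775
Ground coffee (12 oz) $8.86: unprepared groceries → 8.5% + 2% county = 10.5% → $0.9303
Cheddar block $4.98: unprepared groceries → 8.5% + 2% county = 10.5% → $0.5229
Peanut butter $3.30: unprepared groceries → 8.5% + 2% county = 10.5% → $0.3465
Picture frame (8x10) $16.56: all other tangible goods → 3.5% + 1.75% county = 5.25% → $0.8694
Dish soap $3.61: all other tangible goods → 3.5% + 1.75% county = 5.25% → $0.189525
Mechanical keyboard $129.25: electronics → 5% + 1.25% county = 6.25% → $8.078125
Spiral notebook $4.51: all other tangible goods → 3.5% + 1.75% county = 5.25% → $0.236775
USB-C hub $41.98: electronics → 5% + 1.25% county = 6.25% → $2.62375
Watch battery replacement $18.32: labor services → 8.75% + 1.5% county = 10.25% → $1.8778
Unrounded tax sum = $19.29225 → $19.29

$19.29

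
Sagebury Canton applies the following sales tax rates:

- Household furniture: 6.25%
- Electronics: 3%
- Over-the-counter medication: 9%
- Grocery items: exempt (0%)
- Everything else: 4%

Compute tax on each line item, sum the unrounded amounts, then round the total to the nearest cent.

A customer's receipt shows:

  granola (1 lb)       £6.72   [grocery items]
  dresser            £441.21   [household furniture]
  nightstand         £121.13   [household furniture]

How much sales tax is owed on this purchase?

Granola (1 lb) £6.72: grocery items → 0% → £0.00
Dresser £441.21: household furniture → 6.25% → £27.575625
Nightstand £121.13: household furniture → 6.25% → £7.570625
Unrounded tax sum = £35.14625 → £35.15

£35.15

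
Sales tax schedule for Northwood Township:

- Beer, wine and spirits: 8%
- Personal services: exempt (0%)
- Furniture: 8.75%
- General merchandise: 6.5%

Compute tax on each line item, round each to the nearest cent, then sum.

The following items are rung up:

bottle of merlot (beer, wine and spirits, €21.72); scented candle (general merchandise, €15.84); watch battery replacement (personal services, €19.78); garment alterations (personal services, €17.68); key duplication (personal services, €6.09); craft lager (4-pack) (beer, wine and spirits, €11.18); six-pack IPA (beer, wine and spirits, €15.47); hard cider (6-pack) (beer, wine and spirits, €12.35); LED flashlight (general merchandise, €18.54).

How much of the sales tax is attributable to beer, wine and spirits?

€4.86

Bottle of merlot €21.72: beer, wine and spirits → 8% → €1.74
Craft lager (4-pack) €11.18: beer, wine and spirits → 8% → €0.89
Six-pack IPA €15.47: beer, wine and spirits → 8% → €1.24
Hard cider (6-pack) €12.35: beer, wine and spirits → 8% → €0.99
Tax on beer, wine and spirits = €1.74 + €0.89 + €1.24 + €0.99 = €4.86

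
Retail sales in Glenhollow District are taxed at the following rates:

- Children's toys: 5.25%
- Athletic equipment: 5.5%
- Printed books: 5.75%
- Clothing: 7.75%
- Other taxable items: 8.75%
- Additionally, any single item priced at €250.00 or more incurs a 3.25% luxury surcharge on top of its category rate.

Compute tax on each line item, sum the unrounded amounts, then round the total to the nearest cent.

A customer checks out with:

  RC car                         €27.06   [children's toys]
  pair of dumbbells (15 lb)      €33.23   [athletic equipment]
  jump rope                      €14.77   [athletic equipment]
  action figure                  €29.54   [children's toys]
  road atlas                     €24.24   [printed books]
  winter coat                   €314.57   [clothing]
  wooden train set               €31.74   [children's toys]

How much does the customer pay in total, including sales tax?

€518.42

RC car €27.06: children's toys → 5.25% → €1.42065
Pair of dumbbells (15 lb) €33.23: athletic equipment → 5.5% → €1.82765
Jump rope €14.77: athletic equipment → 5.5% → €0.81235
Action figure €29.54: children's toys → 5.25% → €1.55085
Road atlas €24.24: printed books → 5.75% → €1.3938
Winter coat €314.57: clothing → 7.75% + 3.25% surcharge = 11% → €34.6027
Wooden train set €31.74: children's toys → 5.25% → €1.66635
Subtotal = €475.15; unrounded tax = €43.27435 → €43.27; total due = €518.42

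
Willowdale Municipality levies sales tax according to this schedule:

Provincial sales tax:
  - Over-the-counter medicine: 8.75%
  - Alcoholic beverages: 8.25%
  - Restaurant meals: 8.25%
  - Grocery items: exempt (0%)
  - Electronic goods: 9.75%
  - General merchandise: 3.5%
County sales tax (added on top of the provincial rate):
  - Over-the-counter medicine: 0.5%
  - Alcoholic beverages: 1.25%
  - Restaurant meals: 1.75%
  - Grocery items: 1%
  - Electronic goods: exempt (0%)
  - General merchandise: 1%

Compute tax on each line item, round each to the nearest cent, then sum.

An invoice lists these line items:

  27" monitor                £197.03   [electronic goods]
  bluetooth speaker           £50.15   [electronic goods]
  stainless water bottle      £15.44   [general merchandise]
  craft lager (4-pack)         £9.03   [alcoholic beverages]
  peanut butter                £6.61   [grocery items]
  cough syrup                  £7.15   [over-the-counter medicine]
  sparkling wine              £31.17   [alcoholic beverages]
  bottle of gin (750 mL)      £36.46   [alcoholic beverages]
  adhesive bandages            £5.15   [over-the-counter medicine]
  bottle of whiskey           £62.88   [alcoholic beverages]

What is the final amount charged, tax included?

27" monitor £197.03: electronic goods → 9.75% + 0% county = 9.75% → £19.21
Bluetooth speaker £50.15: electronic goods → 9.75% + 0% county = 9.75% → £4.89
Stainless water bottle £15.44: general merchandise → 3.5% + 1% county = 4.5% → £0.69
Craft lager (4-pack) £9.03: alcoholic beverages → 8.25% + 1.25% county = 9.5% → £0.86
Peanut butter £6.61: grocery items → 0% + 1% county = 1% → £0.07
Cough syrup £7.15: over-the-counter medicine → 8.75% + 0.5% county = 9.25% → £0.66
Sparkling wine £31.17: alcoholic beverages → 8.25% + 1.25% county = 9.5% → £2.96
Bottle of gin (750 mL) £36.46: alcoholic beverages → 8.25% + 1.25% county = 9.5% → £3.46
Adhesive bandages £5.15: over-the-counter medicine → 8.75% + 0.5% county = 9.25% → £0.48
Bottle of whiskey £62.88: alcoholic beverages → 8.25% + 1.25% county = 9.5% → £5.97
Subtotal = £421.07; tax = £39.25; total due = £460.32

£460.32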